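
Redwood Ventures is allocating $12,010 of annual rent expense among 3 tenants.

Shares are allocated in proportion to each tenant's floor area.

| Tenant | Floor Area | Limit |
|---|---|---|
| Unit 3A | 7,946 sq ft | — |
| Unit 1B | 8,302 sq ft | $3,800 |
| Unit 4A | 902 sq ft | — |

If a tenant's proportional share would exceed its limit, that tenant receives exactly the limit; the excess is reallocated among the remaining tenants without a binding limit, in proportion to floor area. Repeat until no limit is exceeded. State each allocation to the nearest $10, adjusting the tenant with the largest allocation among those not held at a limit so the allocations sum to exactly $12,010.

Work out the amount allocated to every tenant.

Sum of floor area: 17,150.
Pro-rata shares before constraints: Unit 3A 5,564.52; Unit 1B 5,813.82; Unit 4A 631.66.
Cap binds for Unit 1B ($3,800); balance $8,210 reallocated over remaining floor area 8,848.
Remaining shares: Unit 3A 7,373.04 → $7,370; Unit 4A 836.96 → $840.

Unit 3A: $7,370 | Unit 1B: $3,800 | Unit 4A: $840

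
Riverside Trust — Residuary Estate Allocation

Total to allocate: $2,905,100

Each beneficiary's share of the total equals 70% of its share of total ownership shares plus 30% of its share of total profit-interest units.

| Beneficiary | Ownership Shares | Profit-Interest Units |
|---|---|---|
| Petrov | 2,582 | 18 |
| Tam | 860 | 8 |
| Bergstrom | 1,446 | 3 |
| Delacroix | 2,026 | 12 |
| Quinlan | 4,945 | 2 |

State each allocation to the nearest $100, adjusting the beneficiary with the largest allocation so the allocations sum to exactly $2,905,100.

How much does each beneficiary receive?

Petrov: $807,600 | Tam: $309,600 | Bergstrom: $308,800 | Delacroix: $590,600 | Quinlan: $888,500

Ownership shares total 11,859; profit-interest units total 43.
Combined weights (70% ownership shares + 30% profit-interest units): Petrov 0.2780; Tam 0.1066; Bergstrom 0.1063; Delacroix 0.2033; Quinlan 0.3058.
Raw shares: Petrov 807,585.41; Tam 309,617.10; Bergstrom 308,763.12; Delacroix 590,634.22; Quinlan 888,500.16.
After rounding ($100): Petrov $807,600; Tam $309,600; Bergstrom $308,800; Delacroix $590,600; Quinlan $888,500. Sum = $2,905,100.
Rounded total matches; no reconciliation needed.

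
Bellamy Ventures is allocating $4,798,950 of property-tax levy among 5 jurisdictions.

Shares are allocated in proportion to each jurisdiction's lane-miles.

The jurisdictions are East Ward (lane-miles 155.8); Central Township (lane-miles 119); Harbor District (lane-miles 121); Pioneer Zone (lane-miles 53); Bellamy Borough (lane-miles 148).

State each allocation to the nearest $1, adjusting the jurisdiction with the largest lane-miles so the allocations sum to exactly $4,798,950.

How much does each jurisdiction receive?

East Ward: $1,252,810; Central Township: $956,895; Harbor District: $972,977; Pioneer Zone: $426,180; Bellamy Borough: $1,190,088

Sum of lane-miles: 596.8.
Unrounded shares: East Ward 155.8/596.8 × $4,798,950 = 1,252,809.00; Central Township 119/596.8 × $4,798,950 = 956,895.19; Harbor District 121/596.8 × $4,798,950 = 972,977.46; Pioneer Zone 53/596.8 × $4,798,950 = 426,180.21; Bellamy Borough 148/596.8 × $4,798,950 = 1,190,088.14.
After rounding ($1): East Ward $1,252,809; Central Township $956,895; Harbor District $972,977; Pioneer Zone $426,180; Bellamy Borough $1,190,088. Sum = $4,798,949.
Difference $4,798,950 − $4,798,949 = +$1 applied to largest lane-miles (East Ward): East Ward becomes $1,252,810.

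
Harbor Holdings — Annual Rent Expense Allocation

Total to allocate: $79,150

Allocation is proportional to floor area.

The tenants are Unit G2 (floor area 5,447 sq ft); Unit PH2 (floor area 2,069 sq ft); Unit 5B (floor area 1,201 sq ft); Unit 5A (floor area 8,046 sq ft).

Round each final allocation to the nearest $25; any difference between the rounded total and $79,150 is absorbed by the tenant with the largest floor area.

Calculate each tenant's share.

Combined floor area = 16,763.
Raw shares: Unit G2 5,447/16,763 × $79,150 = 25,719.15; Unit PH2 2,069/16,763 × $79,150 = 9,769.21; Unit 5B 1,201/16,763 × $79,150 = 5,670.77; Unit 5A 8,046/16,763 × $79,150 = 37,990.87.
After rounding ($25): Unit G2 $25,725; Unit PH2 $9,775; Unit 5B $5,675; Unit 5A $38,000. Sum = $79,175.
Difference $79,150 − $79,175 = −$25 applied to largest floor area (Unit 5A): Unit 5A becomes $37,975.

Unit G2: $25,725 | Unit PH2: $9,775 | Unit 5B: $5,675 | Unit 5A: $37,975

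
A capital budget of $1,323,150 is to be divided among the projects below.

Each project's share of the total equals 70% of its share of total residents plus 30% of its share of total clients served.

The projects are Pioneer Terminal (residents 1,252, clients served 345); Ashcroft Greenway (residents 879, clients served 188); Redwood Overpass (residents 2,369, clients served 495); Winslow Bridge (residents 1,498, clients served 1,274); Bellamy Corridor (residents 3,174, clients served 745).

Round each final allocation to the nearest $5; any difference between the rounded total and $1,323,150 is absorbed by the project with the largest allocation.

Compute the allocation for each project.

Pioneer Terminal: $171,375 · Ashcroft Greenway: $113,255 · Redwood Overpass: $303,710 · Winslow Bridge: $317,240 · Bellamy Corridor: $417,570

Residents total 9,172; clients served total 3,047.
Composite weights (70% residents + 30% clients served): Pioneer Terminal 0.1295; Ashcroft Greenway 0.0856; Redwood Overpass 0.2295; Winslow Bridge 0.2398; Bellamy Corridor 0.3156.
Proportional shares: Pioneer Terminal 171,373.75; Ashcroft Greenway 113,254.52; Redwood Overpass 303,711.52; Winslow Bridge 317,239.85; Bellamy Corridor 417,570.37.
At nearest $5: Pioneer Terminal $171,375; Ashcroft Greenway $113,255; Redwood Overpass $303,710; Winslow Bridge $317,240; Bellamy Corridor $417,570. Sum = $1,323,150.
Sum already equals the total — no adjustment.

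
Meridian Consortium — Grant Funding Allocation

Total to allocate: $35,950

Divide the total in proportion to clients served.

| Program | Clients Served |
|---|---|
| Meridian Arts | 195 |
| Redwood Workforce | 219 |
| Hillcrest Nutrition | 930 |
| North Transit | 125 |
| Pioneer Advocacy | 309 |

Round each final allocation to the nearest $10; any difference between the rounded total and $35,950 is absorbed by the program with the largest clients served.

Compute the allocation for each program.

Meridian Arts: $3,940 | Redwood Workforce: $4,430 | Hillcrest Nutrition: $18,800 | North Transit: $2,530 | Pioneer Advocacy: $6,250

Combined clients served = 195 + 219 + 930 + 125 + 309 = 1,778.
Proportional shares: Meridian Arts 3,942.77; Redwood Workforce 4,428.04; Hillcrest Nutrition 18,803.99; North Transit 2,527.42; Pioneer Advocacy 6,247.78.
After rounding ($10): Meridian Arts $3,940; Redwood Workforce $4,430; Hillcrest Nutrition $18,800; North Transit $2,530; Pioneer Advocacy $6,250. Sum = $35,950.
Rounded total matches; no reconciliation needed.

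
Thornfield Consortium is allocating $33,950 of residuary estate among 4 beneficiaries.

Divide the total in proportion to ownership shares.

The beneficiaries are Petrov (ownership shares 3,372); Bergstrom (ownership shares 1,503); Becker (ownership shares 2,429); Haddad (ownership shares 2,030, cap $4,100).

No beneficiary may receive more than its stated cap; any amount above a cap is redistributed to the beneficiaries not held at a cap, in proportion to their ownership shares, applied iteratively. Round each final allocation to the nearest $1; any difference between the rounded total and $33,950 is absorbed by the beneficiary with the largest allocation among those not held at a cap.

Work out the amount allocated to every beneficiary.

Sum of ownership shares: 9,334.
Pro-rata shares before constraints: Petrov 12,264.77; Bergstrom 5,466.77; Becker 8,834.86; Haddad 7,383.60.
Held at cap: Haddad ($4,100); remaining pool $29,850 reallocated over remaining ownership shares 7,304.
Shares after redistribution: Petrov 13,780.70 → $13,781; Bergstrom 6,142.46 → $6,142; Becker 9,926.84 → $9,927.

Petrov: $13,781; Bergstrom: $6,142; Becker: $9,927; Haddad: $4,100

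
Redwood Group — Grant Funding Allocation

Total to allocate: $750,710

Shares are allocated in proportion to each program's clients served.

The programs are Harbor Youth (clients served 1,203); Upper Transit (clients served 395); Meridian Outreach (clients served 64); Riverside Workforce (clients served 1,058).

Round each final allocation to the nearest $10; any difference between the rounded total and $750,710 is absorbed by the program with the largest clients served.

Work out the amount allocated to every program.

Sum of clients served: 2,720.
Unrounded shares: Harbor Youth 1,203/2,720 × $750,710 = 332,023.58; Upper Transit 395/2,720 × $750,710 = 109,018.55; Meridian Outreach 64/2,720 × $750,710 = 17,663.76; Riverside Workforce 1,058/2,720 × $750,710 = 292,004.11.
Rounded to nearest $10: Harbor Youth $332,020; Upper Transit $109,020; Meridian Outreach $17,660; Riverside Workforce $292,000. Sum = $750,700.
Difference $750,710 − $750,700 = +$10 applied to largest clients served (Harbor Youth): Harbor Youth becomes $332,030.

Harbor Youth: $332,030; Upper Transit: $109,020; Meridian Outreach: $17,660; Riverside Workforce: $292,000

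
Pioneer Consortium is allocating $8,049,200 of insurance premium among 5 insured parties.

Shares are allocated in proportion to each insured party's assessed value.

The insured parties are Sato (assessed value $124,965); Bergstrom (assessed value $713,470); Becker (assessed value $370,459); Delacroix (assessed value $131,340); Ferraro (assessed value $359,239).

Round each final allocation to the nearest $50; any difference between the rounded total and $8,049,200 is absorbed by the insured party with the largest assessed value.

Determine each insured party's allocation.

Sato: $591,850; Bergstrom: $3,379,250; Becker: $1,754,600; Delacroix: $622,050; Ferraro: $1,701,450

Combined assessed value = 124,965 + 713,470 + 370,459 + 131,340 + 359,239 = 1,699,473.
Unrounded shares: Sato 591,870.70; Bergstrom 3,379,202.10; Becker 1,754,601.92; Delacroix 622,064.56; Ferraro 1,701,460.72.
Rounded to nearest $50: Sato $591,850; Bergstrom $3,379,200; Becker $1,754,600; Delacroix $622,050; Ferraro $1,701,450. Sum = $8,049,150.
Difference $8,049,200 − $8,049,150 = +$50 applied to largest assessed value (Bergstrom): Bergstrom becomes $3,379,250.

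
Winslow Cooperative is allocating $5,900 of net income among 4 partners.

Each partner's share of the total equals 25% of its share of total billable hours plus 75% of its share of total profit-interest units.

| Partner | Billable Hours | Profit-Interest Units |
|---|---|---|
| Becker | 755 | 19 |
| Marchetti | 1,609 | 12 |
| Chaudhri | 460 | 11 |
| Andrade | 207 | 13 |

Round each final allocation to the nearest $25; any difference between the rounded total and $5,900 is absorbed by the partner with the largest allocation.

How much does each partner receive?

Totals — billable hours 3,031, profit-interest units 55.
Blended shares (25% billable hours + 75% profit-interest units): Becker 0.3214; Marchetti 0.2963; Chaudhri 0.1879; Andrade 0.1943.
Proportional shares: Becker 1,896.05; Marchetti 1,748.46; Chaudhri 1,108.85; Andrade 1,146.64.
Rounded to nearest $25: Becker $1,900; Marchetti $1,750; Chaudhri $1,100; Andrade $1,150. Sum = $5,900.
Sum already equals the total — no adjustment.

Becker: $1,900; Marchetti: $1,750; Chaudhri: $1,100; Andrade: $1,150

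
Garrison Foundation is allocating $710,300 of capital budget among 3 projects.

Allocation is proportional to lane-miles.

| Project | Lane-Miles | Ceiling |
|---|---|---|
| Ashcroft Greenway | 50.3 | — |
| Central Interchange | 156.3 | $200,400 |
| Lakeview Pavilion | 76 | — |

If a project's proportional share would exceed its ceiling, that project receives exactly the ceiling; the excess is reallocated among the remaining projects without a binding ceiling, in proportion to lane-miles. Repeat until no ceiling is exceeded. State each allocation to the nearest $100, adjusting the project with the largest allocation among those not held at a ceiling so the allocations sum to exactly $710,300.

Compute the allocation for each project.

Sum of lane-miles: 282.6.
Pro-rata shares before constraints: Ashcroft Greenway 126,426.36; Central Interchange 392,851.70; Lakeview Pavilion 191,021.94.
Capped: Central Interchange ($200,400); balance $509,900 reallocated over remaining lane-miles 126.3.
Redistributed shares: Ashcroft Greenway 203,071.81 → $203,100; Lakeview Pavilion 306,828.19 → $306,800.

Ashcroft Greenway: $203,100 · Central Interchange: $200,400 · Lakeview Pavilion: $306,800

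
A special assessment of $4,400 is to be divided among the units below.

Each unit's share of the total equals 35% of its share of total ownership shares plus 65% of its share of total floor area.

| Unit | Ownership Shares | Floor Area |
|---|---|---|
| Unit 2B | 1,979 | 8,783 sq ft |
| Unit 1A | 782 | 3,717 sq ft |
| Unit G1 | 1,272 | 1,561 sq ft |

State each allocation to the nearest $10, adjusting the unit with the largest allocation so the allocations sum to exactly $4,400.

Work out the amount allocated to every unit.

Totals — ownership shares 4,033, floor area 14,061.
Blended shares (35% ownership shares + 65% floor area): Unit 2B 0.5778; Unit 1A 0.2397; Unit G1 0.1825.
Unrounded shares: Unit 2B 2,542.14; Unit 1A 1,054.64; Unit G1 803.22.
Rounded to nearest $10: Unit 2B $2,540; Unit 1A $1,050; Unit G1 $800. Sum = $4,390.
Difference $4,400 − $4,390 = +$10 applied to largest allocation (Unit 2B): Unit 2B becomes $2,550.

Unit 2B: $2,550 | Unit 1A: $1,050 | Unit G1: $800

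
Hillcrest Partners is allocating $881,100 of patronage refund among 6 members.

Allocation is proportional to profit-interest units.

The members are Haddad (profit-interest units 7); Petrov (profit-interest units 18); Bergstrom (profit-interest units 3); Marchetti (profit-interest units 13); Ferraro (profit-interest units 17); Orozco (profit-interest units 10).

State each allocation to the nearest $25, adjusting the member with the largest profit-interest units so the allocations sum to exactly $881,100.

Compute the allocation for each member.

Haddad: $90,700 · Petrov: $233,225 · Bergstrom: $38,875 · Marchetti: $168,450 · Ferraro: $220,275 · Orozco: $129,575

Combined profit-interest units = 7 + 18 + 3 + 13 + 17 + 10 = 68.
Pro-rata amounts: Haddad 90,701.47; Petrov 233,232.35; Bergstrom 38,872.06; Marchetti 168,445.59; Ferraro 220,275.00; Orozco 129,573.53.
After rounding ($25): Haddad $90,700; Petrov $233,225; Bergstrom $38,875; Marchetti $168,450; Ferraro $220,275; Orozco $129,575. Sum = $881,100.
Sum already equals the total — no adjustment.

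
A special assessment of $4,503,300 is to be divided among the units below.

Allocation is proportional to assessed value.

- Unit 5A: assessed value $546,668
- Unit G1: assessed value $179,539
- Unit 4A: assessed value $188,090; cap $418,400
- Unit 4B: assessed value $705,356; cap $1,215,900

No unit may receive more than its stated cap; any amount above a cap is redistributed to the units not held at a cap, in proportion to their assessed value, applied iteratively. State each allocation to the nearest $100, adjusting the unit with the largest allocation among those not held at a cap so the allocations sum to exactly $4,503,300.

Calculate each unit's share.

Sum of assessed value: 1,619,653.
Pro-rata shares before constraints: Unit 5A 1,519,961.38; Unit G1 499,192.10; Unit 4A 522,967.39; Unit 4B 1,961,179.14.
Cap binds for Unit 4A ($418,400), Unit 4B ($1,215,900); residual $2,869,000 reallocated over remaining assessed value 726,207.
Remaining shares: Unit 5A 2,159,701.70 → $2,159,700; Unit G1 709,298.30 → $709,300.

Unit 5A: $2,159,700 · Unit G1: $709,300 · Unit 4A: $418,400 · Unit 4B: $1,215,900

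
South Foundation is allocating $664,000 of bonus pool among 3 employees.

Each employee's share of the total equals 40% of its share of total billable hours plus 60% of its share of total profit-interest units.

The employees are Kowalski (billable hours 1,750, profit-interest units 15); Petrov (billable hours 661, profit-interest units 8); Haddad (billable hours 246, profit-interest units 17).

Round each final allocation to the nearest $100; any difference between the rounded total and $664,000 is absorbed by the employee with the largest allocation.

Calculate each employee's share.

Kowalski: $324,300; Petrov: $145,800; Haddad: $193,900

Billable hours total 2,657; profit-interest units total 40.
Combined weights (40% billable hours + 60% profit-interest units): Kowalski 0.4885; Petrov 0.2195; Haddad 0.2920.
Raw shares: Kowalski 324,334.14; Petrov 145,755.12; Haddad 193,910.74.
After rounding ($100): Kowalski $324,300; Petrov $145,800; Haddad $193,900. Sum = $664,000.
No rounding difference to absorb.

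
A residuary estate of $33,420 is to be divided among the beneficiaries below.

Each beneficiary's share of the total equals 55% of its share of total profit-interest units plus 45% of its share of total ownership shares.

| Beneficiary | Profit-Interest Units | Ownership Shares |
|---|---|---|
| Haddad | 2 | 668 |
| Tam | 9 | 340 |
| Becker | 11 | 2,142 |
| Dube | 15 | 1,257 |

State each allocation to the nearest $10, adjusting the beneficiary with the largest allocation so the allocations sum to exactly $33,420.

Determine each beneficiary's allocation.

Totals — profit-interest units 37, ownership shares 4,407.
Blended shares (55% profit-interest units + 45% ownership shares): Haddad 0.0979; Tam 0.1685; Becker 0.3822; Dube 0.3513.
Pro-rata amounts: Haddad 3,273.13; Tam 5,631.31; Becker 12,774.25; Dube 11,741.30.
After rounding ($10): Haddad $3,270; Tam $5,630; Becker $12,770; Dube $11,740. Sum = $33,410.
Difference $33,420 − $33,410 = +$10 applied to largest allocation (Becker): Becker becomes $12,780.

Haddad: $3,270 · Tam: $5,630 · Becker: $12,780 · Dube: $11,740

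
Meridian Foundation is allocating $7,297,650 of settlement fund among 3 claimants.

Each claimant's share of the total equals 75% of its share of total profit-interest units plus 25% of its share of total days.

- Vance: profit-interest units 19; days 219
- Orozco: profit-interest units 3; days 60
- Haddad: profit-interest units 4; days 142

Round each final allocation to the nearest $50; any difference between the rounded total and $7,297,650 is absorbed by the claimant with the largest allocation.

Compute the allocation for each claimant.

Vance: $4,948,700; Orozco: $891,550; Haddad: $1,457,400

Profit-interest units total 26; days total 421.
Combined weights (75% profit-interest units + 25% days): Vance 0.6781; Orozco 0.1222; Haddad 0.1997.
Proportional shares: Vance 4,948,714.74; Orozco 891,538.69; Haddad 1,457,396.57.
After rounding ($50): Vance $4,948,700; Orozco $891,550; Haddad $1,457,400. Sum = $7,297,650.
Sum already equals the total — no adjustment.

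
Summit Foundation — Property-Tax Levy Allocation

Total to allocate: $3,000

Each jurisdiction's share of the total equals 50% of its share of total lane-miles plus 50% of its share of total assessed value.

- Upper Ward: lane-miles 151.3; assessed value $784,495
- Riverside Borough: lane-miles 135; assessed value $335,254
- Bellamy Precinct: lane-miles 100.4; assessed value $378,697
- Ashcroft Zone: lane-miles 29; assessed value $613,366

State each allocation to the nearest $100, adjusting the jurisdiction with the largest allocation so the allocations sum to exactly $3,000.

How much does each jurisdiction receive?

Upper Ward: $1,200; Riverside Borough: $700; Bellamy Precinct: $600; Ashcroft Zone: $500

Totals — lane-miles 415.7, assessed value 2,111,812.
Combined weights (50% lane-miles + 50% assessed value): Upper Ward 0.3677; Riverside Borough 0.2418; Bellamy Precinct 0.2104; Ashcroft Zone 0.1801.
Pro-rata amounts: Upper Ward 1,103.17; Riverside Borough 725.26; Bellamy Precinct 631.27; Ashcroft Zone 540.31.
Rounded to nearest $100: Upper Ward $1,100; Riverside Borough $700; Bellamy Precinct $600; Ashcroft Zone $500. Sum = $2,900.
Difference $3,000 − $2,900 = +$100 applied to largest allocation (Upper Ward): Upper Ward becomes $1,200.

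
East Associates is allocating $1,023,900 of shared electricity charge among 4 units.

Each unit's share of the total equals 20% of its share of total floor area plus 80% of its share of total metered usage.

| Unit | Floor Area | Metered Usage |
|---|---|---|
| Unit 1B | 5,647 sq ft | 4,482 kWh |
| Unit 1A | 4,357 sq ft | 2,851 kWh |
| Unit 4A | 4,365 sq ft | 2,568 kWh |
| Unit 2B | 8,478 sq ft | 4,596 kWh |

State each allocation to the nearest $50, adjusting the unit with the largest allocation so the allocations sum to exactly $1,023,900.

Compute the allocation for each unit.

Totals — floor area 22,847, metered usage 14,497.
Composite weights (20% floor area + 80% metered usage): Unit 1B 0.2968; Unit 1A 0.1955; Unit 4A 0.1799; Unit 2B 0.3278.
Unrounded shares: Unit 1B 303,859.85; Unit 1A 200,141.51; Unit 4A 184,222.94; Unit 2B 335,675.70.
At nearest $50: Unit 1B $303,850; Unit 1A $200,150; Unit 4A $184,200; Unit 2B $335,700. Sum = $1,023,900.
Rounded total matches; no reconciliation needed.

Unit 1B: $303,850 · Unit 1A: $200,150 · Unit 4A: $184,200 · Unit 2B: $335,700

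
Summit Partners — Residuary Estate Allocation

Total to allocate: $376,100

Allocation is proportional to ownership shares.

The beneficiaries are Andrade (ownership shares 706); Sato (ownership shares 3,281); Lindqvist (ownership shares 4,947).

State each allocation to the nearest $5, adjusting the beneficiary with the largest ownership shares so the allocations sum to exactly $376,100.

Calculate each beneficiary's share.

Andrade: $29,720; Sato: $138,120; Lindqvist: $208,260

Sum of ownership shares: 706 + 3,281 + 4,947 = 8,934.
Proportional shares: Andrade 29,720.91; Sato 138,122.24; Lindqvist 208,256.85.
Rounded to nearest $5: Andrade $29,720; Sato $138,120; Lindqvist $208,255. Sum = $376,095.
Difference $376,100 − $376,095 = +$5 applied to largest ownership shares (Lindqvist): Lindqvist becomes $208,260.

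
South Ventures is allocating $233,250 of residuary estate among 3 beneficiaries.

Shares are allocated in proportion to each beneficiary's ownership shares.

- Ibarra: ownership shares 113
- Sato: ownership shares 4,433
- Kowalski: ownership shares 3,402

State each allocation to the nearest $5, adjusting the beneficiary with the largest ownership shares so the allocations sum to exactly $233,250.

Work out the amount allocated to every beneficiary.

Ibarra: $3,315; Sato: $130,095; Kowalski: $99,840

Sum of ownership shares: 113 + 4,433 + 3,402 = 7,948.
Pro-rata amounts: Ibarra 3,316.21; Sato 130,095.28; Kowalski 99,838.51.
Rounded to nearest $5: Ibarra $3,315; Sato $130,095; Kowalski $99,840. Sum = $233,250.
No rounding difference to absorb.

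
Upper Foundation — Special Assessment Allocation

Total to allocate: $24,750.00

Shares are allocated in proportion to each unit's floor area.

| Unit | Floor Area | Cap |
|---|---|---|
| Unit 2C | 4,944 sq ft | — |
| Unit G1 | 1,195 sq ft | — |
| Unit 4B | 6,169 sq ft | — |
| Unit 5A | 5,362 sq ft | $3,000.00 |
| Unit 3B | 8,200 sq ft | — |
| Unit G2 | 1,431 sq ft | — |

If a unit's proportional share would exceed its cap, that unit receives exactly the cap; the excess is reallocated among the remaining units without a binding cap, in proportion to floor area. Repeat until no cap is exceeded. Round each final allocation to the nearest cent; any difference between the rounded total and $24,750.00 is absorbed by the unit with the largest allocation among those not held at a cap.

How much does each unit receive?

Total floor area = 27,301.
Pro-rata shares before constraints: Unit 2C 4,482.0336; Unit G1 1,083.3394; Unit 4B 5,592.5699; Unit 5A 4,860.9758; Unit 3B 7,433.7936; Unit G2 1,297.2876.
Capped: Unit 5A ($3,000.00); residual $21,750.00 reallocated over remaining floor area 21,939.
Redistributed shares: Unit 2C 4,901.4085 → $4,901.41; Unit G1 1,184.7053 → $1,184.71; Unit 4B 6,115.8553 → $6,115.86; Unit 3B 8,129.3587 → $8,129.36; Unit G2 1,418.6722 → $1,418.67.
Rounding difference −$0.01 applied to Unit 3B → $8,129.35.

Unit 2C: $4,901.41 | Unit G1: $1,184.71 | Unit 4B: $6,115.86 | Unit 5A: $3,000.00 | Unit 3B: $8,129.35 | Unit G2: $1,418.67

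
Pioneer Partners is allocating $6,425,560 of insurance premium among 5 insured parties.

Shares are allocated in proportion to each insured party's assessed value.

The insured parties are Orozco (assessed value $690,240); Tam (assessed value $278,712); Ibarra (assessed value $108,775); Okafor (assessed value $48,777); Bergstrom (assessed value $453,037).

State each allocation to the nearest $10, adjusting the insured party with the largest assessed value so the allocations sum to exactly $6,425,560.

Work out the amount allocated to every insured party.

Combined assessed value = 690,240 + 278,712 + 108,775 + 48,777 + 453,037 = 1,579,541.
Proportional shares: Orozco 2,807,890.73; Tam 1,133,798.16; Ibarra 442,495.82; Okafor 198,424.44; Bergstrom 1,842,950.85.
At nearest $10: Orozco $2,807,890; Tam $1,133,800; Ibarra $442,500; Okafor $198,420; Bergstrom $1,842,950. Sum = $6,425,560.
No rounding difference to absorb.

Orozco: $2,807,890 · Tam: $1,133,800 · Ibarra: $442,500 · Okafor: $198,420 · Bergstrom: $1,842,950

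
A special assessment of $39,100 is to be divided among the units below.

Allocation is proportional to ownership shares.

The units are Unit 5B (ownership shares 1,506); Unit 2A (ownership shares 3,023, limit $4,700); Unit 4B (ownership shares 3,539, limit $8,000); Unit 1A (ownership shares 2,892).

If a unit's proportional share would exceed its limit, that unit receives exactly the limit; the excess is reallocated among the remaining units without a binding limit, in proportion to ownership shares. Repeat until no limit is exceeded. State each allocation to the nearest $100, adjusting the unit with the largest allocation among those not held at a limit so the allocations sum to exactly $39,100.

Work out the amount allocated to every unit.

Unit 5B: $9,000; Unit 2A: $4,700; Unit 4B: $8,000; Unit 1A: $17,400

Combined ownership shares = 10,960.
Unconstrained shares: Unit 5B 5,372.68; Unit 2A 10,784.61; Unit 4B 12,625.45; Unit 1A 10,317.26.
Held at cap: Unit 2A ($4,700), Unit 4B ($8,000); balance $26,400 reallocated over remaining ownership shares 4,398.
Shares after redistribution: Unit 5B 9,040.11 → $9,000; Unit 1A 17,359.89 → $17,400.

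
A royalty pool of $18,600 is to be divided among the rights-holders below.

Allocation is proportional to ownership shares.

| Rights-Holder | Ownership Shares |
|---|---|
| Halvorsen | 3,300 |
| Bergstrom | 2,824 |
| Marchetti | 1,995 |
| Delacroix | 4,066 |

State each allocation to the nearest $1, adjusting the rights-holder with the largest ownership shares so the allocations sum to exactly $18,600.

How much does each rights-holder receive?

Combined ownership shares = 3,300 + 2,824 + 1,995 + 4,066 = 12,185.
Pro-rata amounts: Halvorsen 5,037.34; Bergstrom 4,310.74; Marchetti 3,045.30; Delacroix 6,206.61.
At nearest $1: Halvorsen $5,037; Bergstrom $4,311; Marchetti $3,045; Delacroix $6,207. Sum = $18,600.
Rounded total matches; no reconciliation needed.

Halvorsen: $5,037 · Bergstrom: $4,311 · Marchetti: $3,045 · Delacroix: $6,207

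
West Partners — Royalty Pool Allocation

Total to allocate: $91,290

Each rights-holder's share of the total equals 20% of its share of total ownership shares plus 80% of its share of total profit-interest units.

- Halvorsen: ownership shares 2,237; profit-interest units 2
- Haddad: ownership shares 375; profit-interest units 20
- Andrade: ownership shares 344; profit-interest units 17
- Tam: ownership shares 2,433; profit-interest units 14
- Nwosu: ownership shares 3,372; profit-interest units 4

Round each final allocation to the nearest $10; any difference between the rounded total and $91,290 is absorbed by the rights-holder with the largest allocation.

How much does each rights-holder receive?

Halvorsen: $7,220; Haddad: $26,410; Andrade: $22,500; Tam: $23,010; Nwosu: $12,150

Totals — ownership shares 8,761, profit-interest units 57.
Blended shares (20% ownership shares + 80% profit-interest units): Halvorsen 0.0791; Haddad 0.2893; Andrade 0.2464; Tam 0.2520; Nwosu 0.1331.
Raw shares: Halvorsen 7,224.45; Haddad 26,406.77; Andrade 22,498.37; Tam 23,008.08; Nwosu 12,152.33.
Rounded to nearest $10: Halvorsen $7,220; Haddad $26,410; Andrade $22,500; Tam $23,010; Nwosu $12,150. Sum = $91,290.
No rounding difference to absorb.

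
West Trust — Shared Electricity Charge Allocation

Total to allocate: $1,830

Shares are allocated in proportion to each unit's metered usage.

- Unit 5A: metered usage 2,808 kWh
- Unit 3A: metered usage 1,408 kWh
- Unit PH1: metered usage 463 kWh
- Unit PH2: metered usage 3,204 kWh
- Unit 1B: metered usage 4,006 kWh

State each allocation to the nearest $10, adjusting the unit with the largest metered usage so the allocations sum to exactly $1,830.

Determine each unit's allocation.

Metered usage total: 2,808 + 1,408 + 463 + 3,204 + 4,006 = 11,889.
Pro-rata amounts: Unit 5A 432.22; Unit 3A 216.72; Unit PH1 71.27; Unit PH2 493.17; Unit 1B 616.62.
After rounding ($10): Unit 5A $430; Unit 3A $220; Unit PH1 $70; Unit PH2 $490; Unit 1B $620. Sum = $1,830.
No rounding difference to absorb.

Unit 5A: $430; Unit 3A: $220; Unit PH1: $70; Unit PH2: $490; Unit 1B: $620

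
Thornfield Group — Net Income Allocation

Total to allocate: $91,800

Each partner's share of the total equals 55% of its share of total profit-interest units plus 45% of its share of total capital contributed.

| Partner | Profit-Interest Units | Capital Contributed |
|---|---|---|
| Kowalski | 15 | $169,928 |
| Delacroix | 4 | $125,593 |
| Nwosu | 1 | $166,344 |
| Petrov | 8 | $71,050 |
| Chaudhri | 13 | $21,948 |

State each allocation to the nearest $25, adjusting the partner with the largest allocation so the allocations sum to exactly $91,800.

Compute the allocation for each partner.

Profit-interest units total 41; capital contributed total 554,863.
Combined weights (55% profit-interest units + 45% capital contributed): Kowalski 0.3390; Delacroix 0.1555; Nwosu 0.1483; Petrov 0.1649; Chaudhri 0.1922.
Proportional shares: Kowalski 31,123.23; Delacroix 14,276.35; Nwosu 13,615.91; Petrov 15,141.44; Chaudhri 17,643.07.
After rounding ($25): Kowalski $31,125; Delacroix $14,275; Nwosu $13,625; Petrov $15,150; Chaudhri $17,650. Sum = $91,825.
Difference $91,800 − $91,825 = −$25 applied to largest allocation (Kowalski): Kowalski becomes $31,100.

Kowalski: $31,100 · Delacroix: $14,275 · Nwosu: $13,625 · Petrov: $15,150 · Chaudhri: $17,650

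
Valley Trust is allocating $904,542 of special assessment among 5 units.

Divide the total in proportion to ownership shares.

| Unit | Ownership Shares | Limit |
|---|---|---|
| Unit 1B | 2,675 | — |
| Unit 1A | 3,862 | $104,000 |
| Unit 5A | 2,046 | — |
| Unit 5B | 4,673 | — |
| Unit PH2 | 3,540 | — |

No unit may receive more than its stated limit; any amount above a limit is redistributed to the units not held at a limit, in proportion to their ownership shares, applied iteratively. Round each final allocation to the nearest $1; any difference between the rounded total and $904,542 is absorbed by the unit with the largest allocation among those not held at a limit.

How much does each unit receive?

Combined ownership shares = 16,796.
Proportional shares (ignoring caps): Unit 1B 144,061.08; Unit 1A 207,986.497; Unit 5A 110,186.53; Unit 5B 251,662.58; Unit PH2 190,645.31.
Capped: Unit 1A ($104,000); remaining pool $800,542 reallocated over remaining ownership shares 12,934.
Remaining shares: Unit 1B 165,567.48 → $165,567; Unit 5A 126,635.92 → $126,636; Unit 5B 289,232.47 → $289,232; Unit PH2 219,106.13 → $219,106.
Rounding difference +$1 applied to Unit 5B → $289,233.

Unit 1B: $165,567 | Unit 1A: $104,000 | Unit 5A: $126,636 | Unit 5B: $289,233 | Unit PH2: $219,106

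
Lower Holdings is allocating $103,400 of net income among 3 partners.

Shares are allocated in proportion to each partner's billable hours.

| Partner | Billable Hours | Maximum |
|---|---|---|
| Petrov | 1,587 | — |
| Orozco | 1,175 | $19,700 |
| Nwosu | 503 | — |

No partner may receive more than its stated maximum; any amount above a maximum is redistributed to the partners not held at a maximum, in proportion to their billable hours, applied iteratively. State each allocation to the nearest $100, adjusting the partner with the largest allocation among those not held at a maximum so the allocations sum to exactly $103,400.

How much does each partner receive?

Petrov: $63,600; Orozco: $19,700; Nwosu: $20,100

Combined billable hours = 3,265.
Unconstrained shares: Petrov 50,259.05; Orozco 37,211.33; Nwosu 15,929.62.
Held at cap: Orozco ($19,700); remaining pool $83,700 reallocated over remaining billable hours 2,090.
Shares after redistribution: Petrov 63,555.93 → $63,600; Nwosu 20,144.07 → $20,100.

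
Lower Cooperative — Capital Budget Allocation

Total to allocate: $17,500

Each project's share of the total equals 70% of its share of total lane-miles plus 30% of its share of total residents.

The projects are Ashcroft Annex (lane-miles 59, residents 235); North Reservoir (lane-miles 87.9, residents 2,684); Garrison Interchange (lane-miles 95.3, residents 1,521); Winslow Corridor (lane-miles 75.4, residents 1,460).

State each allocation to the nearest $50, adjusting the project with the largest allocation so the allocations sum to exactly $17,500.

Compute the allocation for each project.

Ashcroft Annex: $2,500 · North Reservoir: $5,750 · Garrison Interchange: $5,050 · Winslow Corridor: $4,200

Lane-miles total 317.6; residents total 5,900.
Blended shares (70% lane-miles + 30% residents): Ashcroft Annex 0.1420; North Reservoir 0.3302; Garrison Interchange 0.2874; Winslow Corridor 0.2404.
Proportional shares: Ashcroft Annex 2,484.77; North Reservoir 5,778.65; Garrison Interchange 5,029.20; Winslow Corridor 4,207.37.
At nearest $50: Ashcroft Annex $2,500; North Reservoir $5,800; Garrison Interchange $5,050; Winslow Corridor $4,200. Sum = $17,550.
Difference $17,500 − $17,550 = −$50 applied to largest allocation (North Reservoir): North Reservoir becomes $5,750.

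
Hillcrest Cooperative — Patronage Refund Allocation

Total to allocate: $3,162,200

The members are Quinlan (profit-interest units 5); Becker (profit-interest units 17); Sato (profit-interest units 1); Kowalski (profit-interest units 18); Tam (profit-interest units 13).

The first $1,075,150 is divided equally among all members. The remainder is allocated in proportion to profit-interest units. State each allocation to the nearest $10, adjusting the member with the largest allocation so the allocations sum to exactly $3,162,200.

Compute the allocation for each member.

Quinlan: $408,280 · Becker: $872,060 · Sato: $253,680 · Kowalski: $910,710 · Tam: $717,470

$1,075,150 shared equally gives $215,030 per member.
Remainder $2,087,050 by profit-interest units (total 54): Quinlan 193,245.37 → $193,250; Becker 657,034.26 → $657,030; Sato 38,649.07 → $38,650; Kowalski 695,683.33 → $695,680; Tam 502,437.96 → $502,440.
Totals: Quinlan $215,030 + $193,250 = $408,280; Becker $215,030 + $657,030 = $872,060; Sato $215,030 + $38,650 = $253,680; Kowalski $215,030 + $695,680 = $910,710; Tam $215,030 + $502,440 = $717,470.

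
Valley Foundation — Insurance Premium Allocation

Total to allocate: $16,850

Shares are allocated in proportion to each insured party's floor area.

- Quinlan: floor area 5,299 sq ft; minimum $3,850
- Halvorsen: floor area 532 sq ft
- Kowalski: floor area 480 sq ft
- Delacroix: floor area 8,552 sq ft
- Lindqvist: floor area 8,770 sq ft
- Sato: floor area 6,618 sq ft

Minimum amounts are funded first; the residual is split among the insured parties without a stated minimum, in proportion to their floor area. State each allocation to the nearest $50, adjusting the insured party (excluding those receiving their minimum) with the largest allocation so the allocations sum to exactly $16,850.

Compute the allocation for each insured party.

Quinlan: $3,850 · Halvorsen: $300 · Kowalski: $250 · Delacroix: $4,450 · Lindqvist: $4,550 · Sato: $3,450

Minimums first: Quinlan $3,850. Remaining pool $13,000.
Remaining pool split over remaining floor area 24,952: Halvorsen 277.17 → $300; Kowalski 250.08 → $250; Delacroix 4,455.59 → $4,450; Lindqvist 4,569.17 → $4,550; Sato 3,447.98 → $3,450.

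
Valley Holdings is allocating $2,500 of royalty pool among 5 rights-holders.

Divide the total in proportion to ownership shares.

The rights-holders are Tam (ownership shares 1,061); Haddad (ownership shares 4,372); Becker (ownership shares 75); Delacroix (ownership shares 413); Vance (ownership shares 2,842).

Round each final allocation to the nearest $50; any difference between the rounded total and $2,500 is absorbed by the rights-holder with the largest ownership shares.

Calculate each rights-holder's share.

Tam: $300 · Haddad: $1,300 · Becker: $0 · Delacroix: $100 · Vance: $800

Ownership shares total: 8,763.
Proportional shares: Tam 1,061/8,763 × $2,500 = 302.69; Haddad 4,372/8,763 × $2,500 = 1,247.29; Becker 75/8,763 × $2,500 = 21.40; Delacroix 413/8,763 × $2,500 = 117.82; Vance 2,842/8,763 × $2,500 = 810.80.
After rounding ($50): Tam $300; Haddad $1,250; Becker $0; Delacroix $100; Vance $800. Sum = $2,450.
Difference $2,500 − $2,450 = +$50 applied to largest ownership shares (Haddad): Haddad becomes $1,300.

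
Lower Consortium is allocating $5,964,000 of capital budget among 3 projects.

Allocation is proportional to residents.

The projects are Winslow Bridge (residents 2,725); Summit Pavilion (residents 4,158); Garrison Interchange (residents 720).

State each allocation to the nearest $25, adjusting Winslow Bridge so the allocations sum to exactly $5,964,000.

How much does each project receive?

Winslow Bridge: $2,137,550; Summit Pavilion: $3,261,650; Garrison Interchange: $564,800

Residents total: 7,603.
Pro-rata amounts: Winslow Bridge 2,725/7,603 × $5,964,000 = 2,137,564.12; Summit Pavilion 4,158/7,603 × $5,964,000 = 3,261,648.30; Garrison Interchange 720/7,603 × $5,964,000 = 564,787.58.
After rounding ($25): Winslow Bridge $2,137,575; Summit Pavilion $3,261,650; Garrison Interchange $564,800. Sum = $5,964,025.
Difference $5,964,000 − $5,964,025 = −$25 applied to Winslow Bridge: Winslow Bridge becomes $2,137,550.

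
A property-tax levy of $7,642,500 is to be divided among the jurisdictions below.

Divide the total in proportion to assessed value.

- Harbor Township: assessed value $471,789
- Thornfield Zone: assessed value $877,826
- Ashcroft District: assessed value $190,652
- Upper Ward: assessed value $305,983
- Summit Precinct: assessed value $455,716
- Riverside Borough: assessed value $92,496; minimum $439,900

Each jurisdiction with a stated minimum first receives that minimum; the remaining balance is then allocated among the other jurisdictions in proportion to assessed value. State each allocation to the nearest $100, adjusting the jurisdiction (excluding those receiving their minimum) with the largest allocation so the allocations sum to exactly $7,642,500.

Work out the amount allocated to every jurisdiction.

Guaranteed amounts: Riverside Borough $439,900. Balance $7,202,600.
Balance split over remaining assessed value 2,301,966: Harbor Township 1,476,176.21 → $1,476,200; Thornfield Zone 2,746,621.60 → $2,746,600; Ashcroft District 596,529.27 → $596,500; Upper Ward 957,387.36 → $957,400; Summit Precinct 1,425,885.55 → $1,425,900.

Harbor Township: $1,476,200 · Thornfield Zone: $2,746,600 · Ashcroft District: $596,500 · Upper Ward: $957,400 · Summit Precinct: $1,425,900 · Riverside Borough: $439,900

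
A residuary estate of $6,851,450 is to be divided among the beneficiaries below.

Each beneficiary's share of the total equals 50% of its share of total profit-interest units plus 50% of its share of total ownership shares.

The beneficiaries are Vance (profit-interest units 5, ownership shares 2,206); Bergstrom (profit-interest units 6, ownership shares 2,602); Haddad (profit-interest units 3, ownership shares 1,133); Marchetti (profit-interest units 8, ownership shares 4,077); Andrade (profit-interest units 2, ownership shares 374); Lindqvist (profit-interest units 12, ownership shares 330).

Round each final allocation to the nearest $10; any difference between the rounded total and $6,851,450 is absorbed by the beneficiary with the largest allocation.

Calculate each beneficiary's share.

Profit-interest units total 36; ownership shares total 10,722.
Blended shares (50% profit-interest units + 50% ownership shares): Vance 0.1723; Bergstrom 0.2047; Haddad 0.0945; Marchetti 0.3012; Andrade 0.0452; Lindqvist 0.1821.
Raw shares: Vance 1,180,621.60; Bergstrom 1,402,304.33; Haddad 647,475.44; Marchetti 2,063,891.21; Andrade 309,812.66; Lindqvist 1,247,344.75.
At nearest $10: Vance $1,180,620; Bergstrom $1,402,300; Haddad $647,480; Marchetti $2,063,890; Andrade $309,810; Lindqvist $1,247,340. Sum = $6,851,440.
Difference $6,851,450 − $6,851,440 = +$10 applied to largest allocation (Marchetti): Marchetti becomes $2,063,900.

Vance: $1,180,620 · Bergstrom: $1,402,300 · Haddad: $647,480 · Marchetti: $2,063,900 · Andrade: $309,810 · Lindqvist: $1,247,340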